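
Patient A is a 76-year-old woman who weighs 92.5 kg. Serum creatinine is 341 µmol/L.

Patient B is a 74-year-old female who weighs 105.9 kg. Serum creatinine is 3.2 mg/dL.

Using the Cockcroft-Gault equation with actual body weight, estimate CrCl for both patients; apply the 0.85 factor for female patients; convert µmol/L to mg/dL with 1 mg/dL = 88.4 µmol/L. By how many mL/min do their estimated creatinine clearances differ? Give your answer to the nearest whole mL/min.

8 mL/min

Patient A: SCr = 341 / 88.4 = 3.857 mg/dL
Patient A: CrCl = (140 − 76) × 92.5 / (72 × 3.857) × 0.85 = 5920.0 / 277.70 × 0.85 ≈ 18.1 mL/min
Patient B: CrCl = (140 − 74) × 105.9 / (72 × 3.2) × 0.85 = 6989.4 / 230.40 × 0.85 ≈ 25.8 mL/min
|18.1 − 25.8| = 7.7 mL/min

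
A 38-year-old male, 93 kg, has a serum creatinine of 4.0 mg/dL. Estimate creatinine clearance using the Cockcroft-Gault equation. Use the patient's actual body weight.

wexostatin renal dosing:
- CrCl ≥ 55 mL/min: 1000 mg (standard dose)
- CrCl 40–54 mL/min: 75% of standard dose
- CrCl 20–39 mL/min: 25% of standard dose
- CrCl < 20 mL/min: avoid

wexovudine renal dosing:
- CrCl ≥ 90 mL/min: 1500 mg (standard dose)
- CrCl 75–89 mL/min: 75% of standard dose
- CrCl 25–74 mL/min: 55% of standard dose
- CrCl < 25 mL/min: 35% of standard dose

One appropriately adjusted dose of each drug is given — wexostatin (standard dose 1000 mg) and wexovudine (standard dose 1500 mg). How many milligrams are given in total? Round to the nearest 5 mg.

CrCl = (140 − 38) × 93 / (72 × 4) = 9486.0 / 288.00 ≈ 32.9 mL/min
CrCl ≈ 33 mL/min.
wexostatin: 20–39 mL/min → 25% of 1000 mg = 250 mg.
wexovudine: 25–74 mL/min → 55% of 1500 mg = 825 mg.
Total = 250 + 825 = 1075 mg.

1075 mg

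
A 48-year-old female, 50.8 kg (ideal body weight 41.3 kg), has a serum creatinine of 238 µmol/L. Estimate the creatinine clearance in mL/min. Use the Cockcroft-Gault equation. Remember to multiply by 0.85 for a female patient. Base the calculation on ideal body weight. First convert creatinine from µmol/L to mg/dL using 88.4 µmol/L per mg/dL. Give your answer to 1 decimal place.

16.7 mL/min

SCr = 238 / 88.4 = 2.692 mg/dL
CrCl = (140 − 48) × 41.3 / (72 × 2.692) × 0.85 = 3799.6 / 193.82 × 0.85 ≈ 16.7 mL/min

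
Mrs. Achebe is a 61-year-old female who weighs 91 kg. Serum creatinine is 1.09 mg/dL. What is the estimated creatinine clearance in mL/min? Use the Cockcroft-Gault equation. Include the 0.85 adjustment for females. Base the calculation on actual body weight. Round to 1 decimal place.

77.9 mL/min

CrCl = (140 − 61) × 91 / (72 × 1.09) × 0.85 = 7189.0 / 78.48 × 0.85 ≈ 77.9 mL/min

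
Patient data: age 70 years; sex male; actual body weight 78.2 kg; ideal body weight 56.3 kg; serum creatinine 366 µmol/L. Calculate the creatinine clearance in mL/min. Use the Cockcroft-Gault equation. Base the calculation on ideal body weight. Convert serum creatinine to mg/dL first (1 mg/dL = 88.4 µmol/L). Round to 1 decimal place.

SCr = 366 / 88.4 = 4.14 mg/dL
CrCl = (140 − 70) × 56.3 / (72 × 4.14) = 3941.0 / 298.08 ≈ 13.2 mL/min

13.2 mL/min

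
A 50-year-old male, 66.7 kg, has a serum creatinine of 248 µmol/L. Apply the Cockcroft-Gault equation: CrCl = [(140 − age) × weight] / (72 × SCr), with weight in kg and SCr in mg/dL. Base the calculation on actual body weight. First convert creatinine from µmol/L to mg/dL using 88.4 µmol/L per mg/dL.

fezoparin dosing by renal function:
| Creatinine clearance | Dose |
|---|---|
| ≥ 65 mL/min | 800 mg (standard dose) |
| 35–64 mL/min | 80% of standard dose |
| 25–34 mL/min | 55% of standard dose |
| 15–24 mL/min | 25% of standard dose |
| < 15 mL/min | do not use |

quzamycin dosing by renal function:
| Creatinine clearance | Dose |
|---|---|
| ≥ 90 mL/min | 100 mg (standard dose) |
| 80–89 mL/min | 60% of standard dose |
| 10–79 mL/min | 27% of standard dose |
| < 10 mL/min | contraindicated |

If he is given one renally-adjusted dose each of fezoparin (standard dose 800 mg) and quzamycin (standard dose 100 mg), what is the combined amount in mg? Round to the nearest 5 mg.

SCr = 248 / 88.4 = 2.805 mg/dL
CrCl = (140 − 50) × 66.7 / (72 × 2.805) = 6003.0 / 201.96 ≈ 29.7 mL/min
CrCl ≈ 30 mL/min.
fezoparin: 25–34 mL/min → 55% of 800 mg = 440 mg.
quzamycin: 10–79 mL/min → 27% of 100 mg = 27 mg.
Total = 440 + 27 = 467 mg.

465 mg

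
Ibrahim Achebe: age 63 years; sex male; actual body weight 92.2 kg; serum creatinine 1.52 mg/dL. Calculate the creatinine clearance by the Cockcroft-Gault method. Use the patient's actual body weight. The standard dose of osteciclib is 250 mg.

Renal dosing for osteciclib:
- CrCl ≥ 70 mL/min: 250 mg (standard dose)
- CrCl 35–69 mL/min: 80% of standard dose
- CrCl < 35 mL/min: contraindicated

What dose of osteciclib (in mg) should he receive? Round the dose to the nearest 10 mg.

200 mg

CrCl = (140 − 63) × 92.2 / (72 × 1.52) = 7099.4 / 109.44 ≈ 64.9 mL/min
CrCl ≈ 65 mL/min → bracket 35–69 mL/min.
80% of 250 mg = 200 mg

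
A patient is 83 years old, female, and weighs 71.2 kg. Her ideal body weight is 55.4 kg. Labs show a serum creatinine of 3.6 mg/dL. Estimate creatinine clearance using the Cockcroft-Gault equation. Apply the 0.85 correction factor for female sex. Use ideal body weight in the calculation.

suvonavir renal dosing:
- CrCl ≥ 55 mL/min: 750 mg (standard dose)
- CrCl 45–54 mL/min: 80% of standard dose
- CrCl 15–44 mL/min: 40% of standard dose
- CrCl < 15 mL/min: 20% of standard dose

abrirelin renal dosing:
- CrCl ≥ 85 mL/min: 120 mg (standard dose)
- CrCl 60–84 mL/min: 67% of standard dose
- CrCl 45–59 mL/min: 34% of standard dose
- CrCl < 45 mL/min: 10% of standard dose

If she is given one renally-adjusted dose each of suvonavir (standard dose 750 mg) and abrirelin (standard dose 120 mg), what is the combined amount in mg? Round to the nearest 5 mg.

160 mg

CrCl = (140 − 83) × 55.4 / (72 × 3.6) × 0.85 = 3157.8 / 259.20 × 0.85 ≈ 10.4 mL/min
CrCl ≈ 10 mL/min.
suvonavir: < 15 mL/min → 20% of 750 mg = 150 mg.
abrirelin: < 45 mL/min → 10% of 120 mg = 12 mg.
Total = 150 + 12 = 162 mg.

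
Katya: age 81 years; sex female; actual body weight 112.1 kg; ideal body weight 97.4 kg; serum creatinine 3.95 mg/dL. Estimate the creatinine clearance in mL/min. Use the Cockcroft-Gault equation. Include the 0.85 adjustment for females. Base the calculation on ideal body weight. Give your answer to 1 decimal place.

CrCl = (140 − 81) × 97.4 / (72 × 3.95) × 0.85 = 5746.6 / 284.40 × 0.85 ≈ 17.2 mL/min

17.2 mL/min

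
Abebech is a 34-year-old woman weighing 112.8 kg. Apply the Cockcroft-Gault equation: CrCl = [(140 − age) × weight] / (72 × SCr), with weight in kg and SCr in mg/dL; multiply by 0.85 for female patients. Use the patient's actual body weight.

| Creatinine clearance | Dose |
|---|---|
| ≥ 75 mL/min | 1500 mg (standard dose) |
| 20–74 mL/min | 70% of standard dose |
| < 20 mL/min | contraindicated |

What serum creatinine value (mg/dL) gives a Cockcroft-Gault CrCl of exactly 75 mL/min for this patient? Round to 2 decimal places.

1.88 mg/dL

Standard dose requires CrCl ≥ 75 mL/min.
Set (140 − 34) × 112.8 × 0.85 / (72 × SCr) = 75
SCr = (140 − 34) × 112.8 × 0.85 / (72 × 75) = 1.882 mg/dL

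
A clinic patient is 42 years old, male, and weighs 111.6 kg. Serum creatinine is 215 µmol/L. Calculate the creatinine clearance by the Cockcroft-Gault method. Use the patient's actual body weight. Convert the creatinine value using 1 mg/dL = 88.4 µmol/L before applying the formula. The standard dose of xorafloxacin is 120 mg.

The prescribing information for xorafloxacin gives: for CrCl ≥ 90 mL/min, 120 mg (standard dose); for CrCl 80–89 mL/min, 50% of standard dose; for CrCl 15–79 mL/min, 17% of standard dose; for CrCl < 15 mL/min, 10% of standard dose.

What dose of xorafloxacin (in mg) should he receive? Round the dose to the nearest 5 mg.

SCr = 215 / 88.4 = 2.432 mg/dL
CrCl = (140 − 42) × 111.6 / (72 × 2.432) = 10936.8 / 175.10 ≈ 62.5 mL/min
CrCl ≈ 62 mL/min → bracket 15–79 mL/min.
17% of 120 mg = 20.4 mg → 20 mg

20 mg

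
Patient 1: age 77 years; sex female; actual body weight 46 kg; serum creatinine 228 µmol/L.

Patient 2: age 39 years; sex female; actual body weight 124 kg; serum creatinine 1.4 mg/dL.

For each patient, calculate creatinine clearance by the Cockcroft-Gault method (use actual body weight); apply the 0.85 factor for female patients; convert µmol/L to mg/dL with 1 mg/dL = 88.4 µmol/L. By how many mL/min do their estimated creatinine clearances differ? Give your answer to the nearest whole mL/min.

Patient 1: SCr = 228 / 88.4 = 2.579 mg/dL
Patient 1: CrCl = (140 − 77) × 46 / (72 × 2.579) × 0.85 = 2898.0 / 185.69 × 0.85 ≈ 13.3 mL/min
Patient 2: CrCl = (140 − 39) × 124 / (72 × 1.4) × 0.85 = 12524.0 / 100.80 × 0.85 ≈ 105.6 mL/min
|13.3 − 105.6| = 92.3 mL/min

92 mL/min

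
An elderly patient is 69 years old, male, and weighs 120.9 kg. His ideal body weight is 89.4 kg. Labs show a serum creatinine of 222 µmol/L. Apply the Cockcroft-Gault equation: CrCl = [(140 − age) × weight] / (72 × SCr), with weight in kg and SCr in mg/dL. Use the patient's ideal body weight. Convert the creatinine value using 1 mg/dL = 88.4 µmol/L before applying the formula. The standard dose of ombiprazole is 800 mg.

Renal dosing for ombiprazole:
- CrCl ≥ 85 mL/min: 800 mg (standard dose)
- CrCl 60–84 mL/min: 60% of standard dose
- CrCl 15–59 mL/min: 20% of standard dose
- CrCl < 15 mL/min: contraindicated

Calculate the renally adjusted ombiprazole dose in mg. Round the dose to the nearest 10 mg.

160 mg

SCr = 222 / 88.4 = 2.511 mg/dL
CrCl = (140 − 69) × 89.4 / (72 × 2.511) = 6347.4 / 180.79 ≈ 35.1 mL/min
CrCl ≈ 35 mL/min → bracket 15–59 mL/min.
20% of 800 mg = 160 mg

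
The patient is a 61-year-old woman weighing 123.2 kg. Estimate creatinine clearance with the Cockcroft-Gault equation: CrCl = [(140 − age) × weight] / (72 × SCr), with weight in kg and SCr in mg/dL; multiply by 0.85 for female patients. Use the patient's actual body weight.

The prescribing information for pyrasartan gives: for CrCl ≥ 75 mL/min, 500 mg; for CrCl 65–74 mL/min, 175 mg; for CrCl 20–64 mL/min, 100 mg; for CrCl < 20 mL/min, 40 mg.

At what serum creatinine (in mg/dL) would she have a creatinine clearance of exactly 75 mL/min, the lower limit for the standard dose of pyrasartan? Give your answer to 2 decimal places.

1.53 mg/dL

Standard dose requires CrCl ≥ 75 mL/min.
Set (140 − 61) × 123.2 × 0.85 / (72 × SCr) = 75
SCr = (140 − 61) × 123.2 × 0.85 / (72 × 75) = 1.532 mg/dL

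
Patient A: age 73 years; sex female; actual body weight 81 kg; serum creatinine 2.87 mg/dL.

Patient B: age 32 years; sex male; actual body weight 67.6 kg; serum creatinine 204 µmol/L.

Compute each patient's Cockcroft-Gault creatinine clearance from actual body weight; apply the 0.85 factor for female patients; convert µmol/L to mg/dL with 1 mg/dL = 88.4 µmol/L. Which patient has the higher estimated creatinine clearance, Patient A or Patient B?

Patient A: CrCl = (140 − 73) × 81 / (72 × 2.87) × 0.85 = 5427.0 / 206.64 × 0.85 ≈ 22.3 mL/min
Patient B: SCr = 204 / 88.4 = 2.308 mg/dL
Patient B: CrCl = (140 − 32) × 67.6 / (72 × 2.308) = 7300.8 / 166.18 ≈ 43.9 mL/min
22.3 vs 43.9 mL/min → Patient B is higher.

Patient B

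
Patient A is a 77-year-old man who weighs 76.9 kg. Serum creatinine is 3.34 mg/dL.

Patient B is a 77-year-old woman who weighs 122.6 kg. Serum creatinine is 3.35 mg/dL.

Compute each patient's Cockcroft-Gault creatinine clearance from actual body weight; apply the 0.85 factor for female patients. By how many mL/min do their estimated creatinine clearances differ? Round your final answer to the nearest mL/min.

7 mL/min

Patient A: CrCl = (140 − 77) × 76.9 / (72 × 3.34) = 4844.7 / 240.48 ≈ 20.1 mL/min
Patient B: CrCl = (140 − 77) × 122.6 / (72 × 3.35) × 0.85 = 7723.8 / 241.20 × 0.85 ≈ 27.2 mL/min
|20.1 − 27.2| = 7.1 mL/min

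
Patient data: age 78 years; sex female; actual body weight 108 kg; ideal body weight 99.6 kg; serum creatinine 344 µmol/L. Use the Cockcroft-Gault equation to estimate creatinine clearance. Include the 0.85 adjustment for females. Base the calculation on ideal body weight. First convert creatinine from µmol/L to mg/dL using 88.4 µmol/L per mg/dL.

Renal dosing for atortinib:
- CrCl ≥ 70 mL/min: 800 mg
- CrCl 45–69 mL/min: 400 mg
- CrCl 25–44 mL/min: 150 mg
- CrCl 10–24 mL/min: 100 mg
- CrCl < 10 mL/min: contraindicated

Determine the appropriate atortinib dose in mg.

SCr = 344 / 88.4 = 3.891 mg/dL
CrCl = (140 − 78) × 99.6 / (72 × 3.891) × 0.85 = 6175.2 / 280.15 × 0.85 ≈ 18.7 mL/min
CrCl ≈ 19 mL/min → bracket 10–24 mL/min.
Dose for this bracket: 100 mg.

100 mg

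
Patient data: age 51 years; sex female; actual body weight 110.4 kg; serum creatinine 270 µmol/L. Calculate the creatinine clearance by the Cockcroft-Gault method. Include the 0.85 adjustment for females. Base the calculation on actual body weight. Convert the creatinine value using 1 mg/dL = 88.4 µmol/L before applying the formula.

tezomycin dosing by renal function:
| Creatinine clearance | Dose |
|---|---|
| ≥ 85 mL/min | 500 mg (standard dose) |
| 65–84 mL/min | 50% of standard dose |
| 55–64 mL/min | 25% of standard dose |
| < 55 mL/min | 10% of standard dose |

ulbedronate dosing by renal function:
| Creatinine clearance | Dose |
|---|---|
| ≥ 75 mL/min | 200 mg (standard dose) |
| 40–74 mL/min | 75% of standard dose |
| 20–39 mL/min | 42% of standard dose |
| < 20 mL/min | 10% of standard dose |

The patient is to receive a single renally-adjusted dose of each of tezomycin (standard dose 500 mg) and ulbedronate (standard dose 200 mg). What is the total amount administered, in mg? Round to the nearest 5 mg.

135 mg

SCr = 270 / 88.4 = 3.054 mg/dL
CrCl = (140 − 51) × 110.4 / (72 × 3.054) × 0.85 = 9825.6 / 219.89 × 0.85 ≈ 38.0 mL/min
CrCl ≈ 38 mL/min.
tezomycin: < 55 mL/min → 10% of 500 mg = 50 mg.
ulbedronate: 20–39 mL/min → 42% of 200 mg = 84 mg.
Total = 50 + 84 = 134 mg.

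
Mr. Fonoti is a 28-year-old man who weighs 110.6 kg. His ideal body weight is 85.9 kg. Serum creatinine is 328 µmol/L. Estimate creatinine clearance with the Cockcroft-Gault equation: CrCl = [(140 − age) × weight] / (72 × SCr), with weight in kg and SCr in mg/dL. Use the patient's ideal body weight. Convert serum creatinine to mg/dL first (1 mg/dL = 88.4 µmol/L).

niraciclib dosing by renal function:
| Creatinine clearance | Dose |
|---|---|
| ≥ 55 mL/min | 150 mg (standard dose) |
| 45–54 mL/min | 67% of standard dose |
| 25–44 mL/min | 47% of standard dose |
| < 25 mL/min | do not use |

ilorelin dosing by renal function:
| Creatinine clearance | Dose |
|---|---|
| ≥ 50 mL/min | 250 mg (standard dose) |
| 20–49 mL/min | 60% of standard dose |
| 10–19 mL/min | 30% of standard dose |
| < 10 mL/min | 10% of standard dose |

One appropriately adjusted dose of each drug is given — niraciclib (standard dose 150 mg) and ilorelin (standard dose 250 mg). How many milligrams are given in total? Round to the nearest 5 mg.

SCr = 328 / 88.4 = 3.71 mg/dL
CrCl = (140 − 28) × 85.9 / (72 × 3.71) = 9620.8 / 267.12 ≈ 36.0 mL/min
CrCl ≈ 36 mL/min.
niraciclib: 25–44 mL/min → 47% of 150 mg = 70.5 mg.
ilorelin: 20–49 mL/min → 60% of 250 mg = 150 mg.
Total = 70.5 + 150 = 220.5 mg.

220 mg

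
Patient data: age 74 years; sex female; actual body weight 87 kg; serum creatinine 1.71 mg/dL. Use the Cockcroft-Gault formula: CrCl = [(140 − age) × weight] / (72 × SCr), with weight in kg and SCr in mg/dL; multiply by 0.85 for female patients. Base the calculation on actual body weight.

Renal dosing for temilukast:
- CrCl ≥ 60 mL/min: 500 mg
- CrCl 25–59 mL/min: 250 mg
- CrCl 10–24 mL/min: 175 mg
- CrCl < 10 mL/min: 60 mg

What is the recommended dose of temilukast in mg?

CrCl = (140 − 74) × 87 / (72 × 1.71) × 0.85 = 5742.0 / 123.12 × 0.85 ≈ 39.6 mL/min
CrCl ≈ 40 mL/min → bracket 25–59 mL/min.
Dose for this bracket: 250 mg.

250 mg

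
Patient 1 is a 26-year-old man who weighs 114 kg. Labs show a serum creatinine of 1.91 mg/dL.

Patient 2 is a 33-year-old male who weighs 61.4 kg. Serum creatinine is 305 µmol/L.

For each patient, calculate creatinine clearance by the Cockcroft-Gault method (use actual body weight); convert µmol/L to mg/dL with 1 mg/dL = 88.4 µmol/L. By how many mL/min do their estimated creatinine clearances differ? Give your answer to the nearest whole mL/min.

Patient 1: CrCl = (140 − 26) × 114 / (72 × 1.91) = 12996.0 / 137.52 ≈ 94.5 mL/min
Patient 2: SCr = 305 / 88.4 = 3.45 mg/dL
Patient 2: CrCl = (140 − 33) × 61.4 / (72 × 3.45) = 6569.8 / 248.40 ≈ 26.4 mL/min
|94.5 − 26.4| = 68.1 mL/min

68 mL/min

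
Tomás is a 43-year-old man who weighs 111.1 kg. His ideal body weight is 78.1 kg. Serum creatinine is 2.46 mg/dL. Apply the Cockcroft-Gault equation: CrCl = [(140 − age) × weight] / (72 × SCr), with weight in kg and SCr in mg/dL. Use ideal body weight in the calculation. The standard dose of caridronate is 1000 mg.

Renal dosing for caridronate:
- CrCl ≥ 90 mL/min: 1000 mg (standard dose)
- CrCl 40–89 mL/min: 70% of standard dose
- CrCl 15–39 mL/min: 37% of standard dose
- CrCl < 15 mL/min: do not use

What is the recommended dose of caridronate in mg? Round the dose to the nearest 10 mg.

700 mg

CrCl = (140 − 43) × 78.1 / (72 × 2.46) = 7575.7 / 177.12 ≈ 42.8 mL/min
CrCl ≈ 43 mL/min → bracket 40–89 mL/min.
70% of 1000 mg = 700 mg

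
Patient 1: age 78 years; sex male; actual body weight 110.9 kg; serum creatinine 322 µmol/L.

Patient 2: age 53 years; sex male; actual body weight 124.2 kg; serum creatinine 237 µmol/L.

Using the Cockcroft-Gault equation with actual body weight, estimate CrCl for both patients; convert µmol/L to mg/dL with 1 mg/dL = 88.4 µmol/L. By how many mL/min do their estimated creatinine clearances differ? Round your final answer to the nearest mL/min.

Patient 1: SCr = 322 / 88.4 = 3.643 mg/dL
Patient 1: CrCl = (140 − 78) × 110.9 / (72 × 3.643) = 6875.8 / 262.30 ≈ 26.2 mL/min
Patient 2: SCr = 237 / 88.4 = 2.681 mg/dL
Patient 2: CrCl = (140 − 53) × 124.2 / (72 × 2.681) = 10805.4 / 193.03 ≈ 56.0 mL/min
|26.2 − 56.0| = 29.8 mL/min

30 mL/min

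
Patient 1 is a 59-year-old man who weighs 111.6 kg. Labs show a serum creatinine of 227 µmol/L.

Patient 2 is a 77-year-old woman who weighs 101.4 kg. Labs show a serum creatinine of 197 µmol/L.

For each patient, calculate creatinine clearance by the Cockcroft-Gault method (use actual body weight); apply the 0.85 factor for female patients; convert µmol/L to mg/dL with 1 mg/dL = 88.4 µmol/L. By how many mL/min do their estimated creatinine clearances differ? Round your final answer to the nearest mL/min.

15 mL/min

Patient 1: SCr = 227 / 88.4 = 2.568 mg/dL
Patient 1: CrCl = (140 − 59) × 111.6 / (72 × 2.568) = 9039.6 / 184.90 ≈ 48.9 mL/min
Patient 2: SCr = 197 / 88.4 = 2.229 mg/dL
Patient 2: CrCl = (140 − 77) × 101.4 / (72 × 2.229) × 0.85 = 6388.2 / 160.49 × 0.85 ≈ 33.8 mL/min
|48.9 − 33.8| = 15.1 mL/min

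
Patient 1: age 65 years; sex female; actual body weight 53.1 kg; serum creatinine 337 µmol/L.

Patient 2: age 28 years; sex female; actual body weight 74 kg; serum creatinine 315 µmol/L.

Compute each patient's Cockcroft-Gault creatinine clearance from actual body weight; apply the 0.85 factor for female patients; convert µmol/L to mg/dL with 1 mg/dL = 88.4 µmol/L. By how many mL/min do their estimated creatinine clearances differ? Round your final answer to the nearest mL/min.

Patient 1: SCr = 337 / 88.4 = 3.812 mg/dL
Patient 1: CrCl = (140 − 65) × 53.1 / (72 × 3.812) × 0.85 = 3982.5 / 274.46 × 0.85 ≈ 12.3 mL/min
Patient 2: SCr = 315 / 88.4 = 3.563 mg/dL
Patient 2: CrCl = (140 − 28) × 74 / (72 × 3.563) × 0.85 = 8288.0 / 256.54 × 0.85 ≈ 27.5 mL/min
|12.3 − 27.5| = 15.2 mL/min

15 mL/min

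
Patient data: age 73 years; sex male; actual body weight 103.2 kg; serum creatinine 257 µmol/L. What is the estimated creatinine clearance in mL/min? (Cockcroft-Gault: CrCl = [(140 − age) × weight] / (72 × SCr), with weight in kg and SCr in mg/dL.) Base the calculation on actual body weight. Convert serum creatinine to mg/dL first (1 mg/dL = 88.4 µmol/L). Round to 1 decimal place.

SCr = 257 / 88.4 = 2.907 mg/dL
CrCl = (140 − 73) × 103.2 / (72 × 2.907) = 6914.4 / 209.30 ≈ 33.0 mL/min

33.0 mL/min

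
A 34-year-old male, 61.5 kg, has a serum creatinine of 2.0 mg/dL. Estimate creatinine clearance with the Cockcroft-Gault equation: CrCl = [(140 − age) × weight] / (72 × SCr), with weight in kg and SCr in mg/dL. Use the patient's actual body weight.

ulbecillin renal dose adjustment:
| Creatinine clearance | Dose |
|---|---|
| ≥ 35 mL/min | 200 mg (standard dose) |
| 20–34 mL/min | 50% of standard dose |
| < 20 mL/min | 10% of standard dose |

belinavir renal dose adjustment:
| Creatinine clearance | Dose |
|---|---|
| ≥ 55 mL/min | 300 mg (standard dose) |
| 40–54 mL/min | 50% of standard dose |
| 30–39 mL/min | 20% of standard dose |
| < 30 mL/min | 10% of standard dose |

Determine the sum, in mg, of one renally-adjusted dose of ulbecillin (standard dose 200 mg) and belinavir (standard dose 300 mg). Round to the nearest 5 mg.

350 mg

CrCl = (140 − 34) × 61.5 / (72 × 2) = 6519.0 / 144.00 ≈ 45.3 mL/min
CrCl ≈ 45 mL/min.
ulbecillin: ≥ 35 mL/min → 100% of 200 mg = 200 mg.
belinavir: 40–54 mL/min → 50% of 300 mg = 150 mg.
Total = 200 + 150 = 350 mg.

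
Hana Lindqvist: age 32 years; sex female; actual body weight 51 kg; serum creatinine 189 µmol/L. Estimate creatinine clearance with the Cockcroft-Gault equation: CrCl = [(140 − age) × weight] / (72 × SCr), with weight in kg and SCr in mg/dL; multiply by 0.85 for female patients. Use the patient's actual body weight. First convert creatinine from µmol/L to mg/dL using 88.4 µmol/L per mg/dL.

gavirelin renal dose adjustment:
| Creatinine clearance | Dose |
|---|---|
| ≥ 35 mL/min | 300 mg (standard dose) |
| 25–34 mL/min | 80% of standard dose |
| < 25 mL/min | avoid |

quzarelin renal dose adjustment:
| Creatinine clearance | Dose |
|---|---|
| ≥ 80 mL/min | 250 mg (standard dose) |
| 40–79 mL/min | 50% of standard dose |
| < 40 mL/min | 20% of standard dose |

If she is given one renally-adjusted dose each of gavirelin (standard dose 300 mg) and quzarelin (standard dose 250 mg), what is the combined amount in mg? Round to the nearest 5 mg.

SCr = 189 / 88.4 = 2.138 mg/dL
CrCl = (140 − 32) × 51 / (72 × 2.138) × 0.85 = 5508.0 / 153.94 × 0.85 ≈ 30.4 mL/min
CrCl ≈ 30 mL/min.
gavirelin: 25–34 mL/min → 80% of 300 mg = 240 mg.
quzarelin: < 40 mL/min → 20% of 250 mg = 50 mg.
Total = 240 + 50 = 290 mg.

290 mg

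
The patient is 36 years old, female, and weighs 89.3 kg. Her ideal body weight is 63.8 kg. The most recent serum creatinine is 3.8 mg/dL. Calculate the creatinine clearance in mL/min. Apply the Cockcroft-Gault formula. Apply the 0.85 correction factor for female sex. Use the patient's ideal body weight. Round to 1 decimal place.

CrCl = (140 − 36) × 63.8 / (72 × 3.8) × 0.85 = 6635.2 / 273.60 × 0.85 ≈ 20.6 mL/min

20.6 mL/min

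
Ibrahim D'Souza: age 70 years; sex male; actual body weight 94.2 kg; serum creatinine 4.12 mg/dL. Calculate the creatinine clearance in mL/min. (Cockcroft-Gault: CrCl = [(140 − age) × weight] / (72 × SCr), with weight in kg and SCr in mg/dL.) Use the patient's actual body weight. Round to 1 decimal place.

22.2 mL/min

CrCl = (140 − 70) × 94.2 / (72 × 4.12) = 6594.0 / 296.64 ≈ 22.2 mL/min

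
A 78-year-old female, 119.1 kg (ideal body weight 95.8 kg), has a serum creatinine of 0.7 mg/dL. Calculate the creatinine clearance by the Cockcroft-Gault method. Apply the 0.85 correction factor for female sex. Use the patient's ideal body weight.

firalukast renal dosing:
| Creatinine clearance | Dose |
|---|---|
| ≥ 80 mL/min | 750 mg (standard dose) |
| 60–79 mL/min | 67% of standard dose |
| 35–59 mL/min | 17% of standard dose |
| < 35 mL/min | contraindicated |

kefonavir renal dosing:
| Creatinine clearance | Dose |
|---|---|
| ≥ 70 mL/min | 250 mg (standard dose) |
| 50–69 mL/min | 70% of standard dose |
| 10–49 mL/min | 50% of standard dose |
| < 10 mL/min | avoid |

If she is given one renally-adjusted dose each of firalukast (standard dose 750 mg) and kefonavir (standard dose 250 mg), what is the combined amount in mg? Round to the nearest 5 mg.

CrCl = (140 − 78) × 95.8 / (72 × 0.7) × 0.85 = 5939.6 / 50.40 × 0.85 ≈ 100.2 mL/min
CrCl ≈ 100 mL/min.
firalukast: ≥ 80 mL/min → 100% of 750 mg = 750 mg.
kefonavir: ≥ 70 mL/min → 100% of 250 mg = 250 mg.
Total = 750 + 250 = 1000 mg.

1000 mg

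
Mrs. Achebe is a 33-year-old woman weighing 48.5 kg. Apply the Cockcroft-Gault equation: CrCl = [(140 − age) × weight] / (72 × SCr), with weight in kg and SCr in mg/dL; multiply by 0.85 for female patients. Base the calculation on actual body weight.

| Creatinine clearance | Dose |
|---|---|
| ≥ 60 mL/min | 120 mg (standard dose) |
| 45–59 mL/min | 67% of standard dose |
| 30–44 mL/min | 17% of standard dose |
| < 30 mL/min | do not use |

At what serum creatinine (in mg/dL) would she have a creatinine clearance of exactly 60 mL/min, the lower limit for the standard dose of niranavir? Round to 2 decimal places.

Standard dose requires CrCl ≥ 60 mL/min.
Set (140 − 33) × 48.5 × 0.85 / (72 × SCr) = 60
SCr = (140 − 33) × 48.5 × 0.85 / (72 × 60) = 1.021 mg/dL

1.02 mg/dL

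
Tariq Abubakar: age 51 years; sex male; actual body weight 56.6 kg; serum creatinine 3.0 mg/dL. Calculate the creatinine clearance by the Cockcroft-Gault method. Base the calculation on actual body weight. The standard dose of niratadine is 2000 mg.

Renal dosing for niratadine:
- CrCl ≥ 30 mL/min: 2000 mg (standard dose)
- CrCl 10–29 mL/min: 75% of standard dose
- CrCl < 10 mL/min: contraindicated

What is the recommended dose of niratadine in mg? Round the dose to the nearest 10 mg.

CrCl = (140 − 51) × 56.6 / (72 × 3) = 5037.4 / 216.00 ≈ 23.3 mL/min
CrCl ≈ 23 mL/min → bracket 10–29 mL/min.
75% of 2000 mg = 1500 mg

1500 mg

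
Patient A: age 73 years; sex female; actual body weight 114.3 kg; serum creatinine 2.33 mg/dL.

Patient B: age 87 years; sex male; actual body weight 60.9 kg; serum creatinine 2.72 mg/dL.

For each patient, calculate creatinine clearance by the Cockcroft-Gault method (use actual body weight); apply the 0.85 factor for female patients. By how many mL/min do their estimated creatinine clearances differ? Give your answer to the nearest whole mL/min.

22 mL/min

Patient A: CrCl = (140 − 73) × 114.3 / (72 × 2.33) × 0.85 = 7658.1 / 167.76 × 0.85 ≈ 38.8 mL/min
Patient B: CrCl = (140 − 87) × 60.9 / (72 × 2.72) = 3227.7 / 195.84 ≈ 16.5 mL/min
|38.8 − 16.5| = 22.3 mL/min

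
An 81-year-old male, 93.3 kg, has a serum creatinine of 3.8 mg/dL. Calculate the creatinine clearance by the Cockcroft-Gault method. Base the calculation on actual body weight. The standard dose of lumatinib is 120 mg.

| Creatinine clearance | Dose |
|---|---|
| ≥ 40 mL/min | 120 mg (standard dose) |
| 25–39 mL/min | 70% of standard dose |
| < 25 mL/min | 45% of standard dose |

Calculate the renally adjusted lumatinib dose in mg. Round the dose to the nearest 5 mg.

CrCl = (140 − 81) × 93.3 / (72 × 3.8) = 5504.7 / 273.60 ≈ 20.1 mL/min
CrCl ≈ 20 mL/min → bracket < 25 mL/min.
45% of 120 mg = 54 mg → 55 mg

55 mg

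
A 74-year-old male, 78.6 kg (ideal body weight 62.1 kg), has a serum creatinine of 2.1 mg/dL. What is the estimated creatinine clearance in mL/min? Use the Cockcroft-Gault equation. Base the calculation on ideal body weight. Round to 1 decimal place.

CrCl = (140 − 74) × 62.1 / (72 × 2.1) = 4098.6 / 151.20 ≈ 27.1 mL/min

27.1 mL/min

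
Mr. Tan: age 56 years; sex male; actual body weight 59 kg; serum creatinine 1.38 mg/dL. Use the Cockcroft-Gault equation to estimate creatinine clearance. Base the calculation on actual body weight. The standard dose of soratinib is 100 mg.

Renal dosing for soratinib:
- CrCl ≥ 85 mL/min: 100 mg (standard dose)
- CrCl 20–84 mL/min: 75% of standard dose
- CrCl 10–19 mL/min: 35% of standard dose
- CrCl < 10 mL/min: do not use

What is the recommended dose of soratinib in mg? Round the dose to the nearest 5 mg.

75 mg

CrCl = (140 − 56) × 59 / (72 × 1.38) = 4956.0 / 99.36 ≈ 49.9 mL/min
CrCl ≈ 50 mL/min → bracket 20–84 mL/min.
75% of 100 mg = 75 mg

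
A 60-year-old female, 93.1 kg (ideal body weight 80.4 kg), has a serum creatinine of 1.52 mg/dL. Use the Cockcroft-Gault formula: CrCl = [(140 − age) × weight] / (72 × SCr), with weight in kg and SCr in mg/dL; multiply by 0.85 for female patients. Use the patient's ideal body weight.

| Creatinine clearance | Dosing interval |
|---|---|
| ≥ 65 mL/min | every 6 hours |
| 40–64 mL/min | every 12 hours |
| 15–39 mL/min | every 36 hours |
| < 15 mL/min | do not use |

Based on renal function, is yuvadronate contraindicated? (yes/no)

no

CrCl = (140 − 60) × 80.4 / (72 × 1.52) × 0.85 = 6432.0 / 109.44 × 0.85 ≈ 50.0 mL/min
CrCl ≈ 50 mL/min, which is ≥ 15 mL/min.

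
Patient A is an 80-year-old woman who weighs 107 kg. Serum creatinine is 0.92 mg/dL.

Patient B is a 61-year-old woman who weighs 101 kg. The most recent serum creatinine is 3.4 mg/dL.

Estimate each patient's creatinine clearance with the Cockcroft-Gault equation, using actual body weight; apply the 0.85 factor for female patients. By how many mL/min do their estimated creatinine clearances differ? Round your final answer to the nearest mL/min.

55 mL/min

Patient A: CrCl = (140 − 80) × 107 / (72 × 0.92) × 0.85 = 6420.0 / 66.24 × 0.85 ≈ 82.4 mL/min
Patient B: CrCl = (140 − 61) × 101 / (72 × 3.4) × 0.85 = 7979.0 / 244.80 × 0.85 ≈ 27.7 mL/min
|82.4 − 27.7| = 54.7 mL/min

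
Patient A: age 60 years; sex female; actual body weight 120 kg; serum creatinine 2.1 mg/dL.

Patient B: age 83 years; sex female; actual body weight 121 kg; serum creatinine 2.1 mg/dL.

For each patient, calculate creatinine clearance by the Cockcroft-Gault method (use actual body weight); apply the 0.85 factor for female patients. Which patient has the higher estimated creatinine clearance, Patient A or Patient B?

Patient A

Patient A: CrCl = (140 − 60) × 120 / (72 × 2.1) × 0.85 = 9600.0 / 151.20 × 0.85 ≈ 54.0 mL/min
Patient B: CrCl = (140 − 83) × 121 / (72 × 2.1) × 0.85 = 6897.0 / 151.20 × 0.85 ≈ 38.8 mL/min
54.0 vs 38.8 mL/min → Patient A is higher.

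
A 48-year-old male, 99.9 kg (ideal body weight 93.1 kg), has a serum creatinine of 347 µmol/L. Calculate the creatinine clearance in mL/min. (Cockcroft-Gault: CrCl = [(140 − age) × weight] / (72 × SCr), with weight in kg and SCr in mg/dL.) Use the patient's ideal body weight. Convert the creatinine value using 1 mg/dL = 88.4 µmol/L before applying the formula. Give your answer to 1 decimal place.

30.3 mL/min

SCr = 347 / 88.4 = 3.925 mg/dL
CrCl = (140 − 48) × 93.1 / (72 × 3.925) = 8565.2 / 282.60 ≈ 30.3 mL/min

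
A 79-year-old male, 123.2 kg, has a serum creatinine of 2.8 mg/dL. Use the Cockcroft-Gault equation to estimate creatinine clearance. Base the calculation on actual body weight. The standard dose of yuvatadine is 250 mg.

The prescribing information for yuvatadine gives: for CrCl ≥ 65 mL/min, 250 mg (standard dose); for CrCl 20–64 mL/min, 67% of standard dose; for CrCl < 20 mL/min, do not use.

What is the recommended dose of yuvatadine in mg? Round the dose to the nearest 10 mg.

CrCl = (140 − 79) × 123.2 / (72 × 2.8) = 7515.2 / 201.60 ≈ 37.3 mL/min
CrCl ≈ 37 mL/min → bracket 20–64 mL/min.
67% of 250 mg = 167.5 mg → 170 mg

170 mg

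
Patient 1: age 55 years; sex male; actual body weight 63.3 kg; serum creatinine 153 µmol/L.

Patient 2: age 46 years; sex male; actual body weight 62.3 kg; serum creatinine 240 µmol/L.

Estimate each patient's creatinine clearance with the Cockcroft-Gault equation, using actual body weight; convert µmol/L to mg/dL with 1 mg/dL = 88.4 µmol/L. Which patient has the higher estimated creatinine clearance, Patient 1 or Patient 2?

Patient 1

Patient 1: SCr = 153 / 88.4 = 1.731 mg/dL
Patient 1: CrCl = (140 − 55) × 63.3 / (72 × 1.731) = 5380.5 / 124.63 ≈ 43.2 mL/min
Patient 2: SCr = 240 / 88.4 = 2.715 mg/dL
Patient 2: CrCl = (140 − 46) × 62.3 / (72 × 2.715) = 5856.2 / 195.48 ≈ 30.0 mL/min
43.2 vs 30.0 mL/min → Patient 1 is higher.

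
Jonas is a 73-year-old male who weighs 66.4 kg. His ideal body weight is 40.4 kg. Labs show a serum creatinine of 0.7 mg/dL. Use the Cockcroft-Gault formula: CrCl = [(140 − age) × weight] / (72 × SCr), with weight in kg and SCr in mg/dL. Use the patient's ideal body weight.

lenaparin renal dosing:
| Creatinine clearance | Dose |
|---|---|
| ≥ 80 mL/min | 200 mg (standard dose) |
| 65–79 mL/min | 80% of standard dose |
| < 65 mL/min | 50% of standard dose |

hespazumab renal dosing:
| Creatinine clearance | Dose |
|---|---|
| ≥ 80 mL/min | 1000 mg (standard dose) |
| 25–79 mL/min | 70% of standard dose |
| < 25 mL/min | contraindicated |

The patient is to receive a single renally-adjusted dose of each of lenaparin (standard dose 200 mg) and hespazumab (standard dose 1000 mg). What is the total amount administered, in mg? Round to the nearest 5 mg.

CrCl = (140 − 73) × 40.4 / (72 × 0.7) = 2706.8 / 50.40 ≈ 53.7 mL/min
CrCl ≈ 54 mL/min.
lenaparin: < 65 mL/min → 50% of 200 mg = 100 mg.
hespazumab: 25–79 mL/min → 70% of 1000 mg = 700 mg.
Total = 100 + 700 = 800 mg.

800 mg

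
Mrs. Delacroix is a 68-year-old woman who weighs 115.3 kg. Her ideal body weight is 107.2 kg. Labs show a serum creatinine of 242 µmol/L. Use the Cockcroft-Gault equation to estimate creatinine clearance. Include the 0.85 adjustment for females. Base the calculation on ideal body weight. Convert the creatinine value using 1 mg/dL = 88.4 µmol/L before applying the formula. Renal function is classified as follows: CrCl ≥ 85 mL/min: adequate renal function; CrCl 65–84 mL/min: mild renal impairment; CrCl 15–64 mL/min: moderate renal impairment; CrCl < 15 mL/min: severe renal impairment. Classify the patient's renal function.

moderate renal impairment

SCr = 242 / 88.4 = 2.738 mg/dL
CrCl = (140 − 68) × 107.2 / (72 × 2.738) × 0.85 = 7718.4 / 197.14 × 0.85 ≈ 33.3 mL/min
33 mL/min falls in the 'moderate renal impairment' range.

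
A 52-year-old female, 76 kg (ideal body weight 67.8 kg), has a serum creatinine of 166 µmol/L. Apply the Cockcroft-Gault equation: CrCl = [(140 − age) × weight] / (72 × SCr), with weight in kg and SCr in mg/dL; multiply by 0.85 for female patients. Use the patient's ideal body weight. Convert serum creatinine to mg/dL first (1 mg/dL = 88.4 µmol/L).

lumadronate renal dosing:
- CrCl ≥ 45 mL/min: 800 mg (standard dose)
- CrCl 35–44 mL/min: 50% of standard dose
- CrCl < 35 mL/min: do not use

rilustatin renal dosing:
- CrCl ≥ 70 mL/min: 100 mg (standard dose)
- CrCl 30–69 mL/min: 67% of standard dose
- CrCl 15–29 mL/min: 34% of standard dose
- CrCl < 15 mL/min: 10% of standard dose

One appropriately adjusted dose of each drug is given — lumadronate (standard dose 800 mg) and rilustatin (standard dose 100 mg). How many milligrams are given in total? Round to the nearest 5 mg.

SCr = 166 / 88.4 = 1.878 mg/dL
CrCl = (140 − 52) × 67.8 / (72 × 1.878) × 0.85 = 5966.4 / 135.22 × 0.85 ≈ 37.5 mL/min
CrCl ≈ 38 mL/min.
lumadronate: 35–44 mL/min → 50% of 800 mg = 400 mg.
rilustatin: 30–69 mL/min → 67% of 100 mg = 67 mg.
Total = 400 + 67 = 467 mg.

465 mg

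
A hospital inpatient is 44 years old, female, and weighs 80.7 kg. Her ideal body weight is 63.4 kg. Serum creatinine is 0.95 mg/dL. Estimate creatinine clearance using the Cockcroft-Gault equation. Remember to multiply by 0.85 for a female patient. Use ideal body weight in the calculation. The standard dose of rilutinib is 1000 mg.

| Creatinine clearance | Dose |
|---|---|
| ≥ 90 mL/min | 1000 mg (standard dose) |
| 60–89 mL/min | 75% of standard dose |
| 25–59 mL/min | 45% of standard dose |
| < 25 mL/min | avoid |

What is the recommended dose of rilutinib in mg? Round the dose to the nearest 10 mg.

CrCl = (140 − 44) × 63.4 / (72 × 0.95) × 0.85 = 6086.4 / 68.40 × 0.85 ≈ 75.6 mL/min
CrCl ≈ 76 mL/min → bracket 60–89 mL/min.
75% of 1000 mg = 750 mg

750 mg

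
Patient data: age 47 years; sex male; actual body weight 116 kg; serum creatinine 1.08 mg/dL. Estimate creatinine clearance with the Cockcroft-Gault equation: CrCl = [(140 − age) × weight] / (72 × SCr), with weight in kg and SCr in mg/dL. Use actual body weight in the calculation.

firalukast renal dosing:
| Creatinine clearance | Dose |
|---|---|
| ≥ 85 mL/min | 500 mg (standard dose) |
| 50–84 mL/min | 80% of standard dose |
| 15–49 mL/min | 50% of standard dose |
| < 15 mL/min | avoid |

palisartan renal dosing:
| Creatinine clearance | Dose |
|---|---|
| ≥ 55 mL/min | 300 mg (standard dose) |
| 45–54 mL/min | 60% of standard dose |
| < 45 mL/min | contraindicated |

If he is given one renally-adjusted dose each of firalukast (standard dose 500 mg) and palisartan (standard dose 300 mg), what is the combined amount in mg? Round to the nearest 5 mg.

CrCl = (140 − 47) × 116 / (72 × 1.08) = 10788.0 / 77.76 ≈ 138.7 mL/min
CrCl ≈ 139 mL/min.
firalukast: ≥ 85 mL/min → 100% of 500 mg = 500 mg.
palisartan: ≥ 55 mL/min → 100% of 300 mg = 300 mg.
Total = 500 + 300 = 800 mg.

800 mg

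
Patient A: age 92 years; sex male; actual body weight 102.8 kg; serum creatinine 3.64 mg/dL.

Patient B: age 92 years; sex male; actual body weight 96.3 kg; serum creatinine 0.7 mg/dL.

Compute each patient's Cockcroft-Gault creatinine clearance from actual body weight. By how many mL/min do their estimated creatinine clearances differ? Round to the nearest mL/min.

73 mL/min

Patient A: CrCl = (140 − 92) × 102.8 / (72 × 3.64) = 4934.4 / 262.08 ≈ 18.8 mL/min
Patient B: CrCl = (140 − 92) × 96.3 / (72 × 0.7) = 4622.4 / 50.40 ≈ 91.7 mL/min
|18.8 − 91.7| = 72.9 mL/min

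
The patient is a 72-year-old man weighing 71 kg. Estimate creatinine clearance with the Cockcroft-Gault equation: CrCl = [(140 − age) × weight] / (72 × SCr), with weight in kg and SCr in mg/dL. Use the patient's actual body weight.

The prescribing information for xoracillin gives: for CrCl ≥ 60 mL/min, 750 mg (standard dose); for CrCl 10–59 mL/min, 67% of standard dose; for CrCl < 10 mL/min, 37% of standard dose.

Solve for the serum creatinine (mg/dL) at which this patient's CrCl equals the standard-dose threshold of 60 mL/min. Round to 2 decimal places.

1.12 mg/dL

Standard dose requires CrCl ≥ 60 mL/min.
Set (140 − 72) × 71 / (72 × SCr) = 60
SCr = (140 − 72) × 71 / (72 × 60) = 1.118 mg/dL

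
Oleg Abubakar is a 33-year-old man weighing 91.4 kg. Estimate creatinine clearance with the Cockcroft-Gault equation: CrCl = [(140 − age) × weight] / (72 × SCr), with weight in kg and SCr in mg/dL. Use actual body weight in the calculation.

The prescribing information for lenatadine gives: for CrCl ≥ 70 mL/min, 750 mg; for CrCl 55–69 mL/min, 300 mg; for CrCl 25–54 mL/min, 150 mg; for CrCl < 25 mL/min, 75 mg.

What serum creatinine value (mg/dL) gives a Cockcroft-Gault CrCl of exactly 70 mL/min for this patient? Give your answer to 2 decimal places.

Standard dose requires CrCl ≥ 70 mL/min.
Set (140 − 33) × 91.4 / (72 × SCr) = 70
SCr = (140 − 33) × 91.4 / (72 × 70) = 1.940 mg/dL

1.94 mg/dL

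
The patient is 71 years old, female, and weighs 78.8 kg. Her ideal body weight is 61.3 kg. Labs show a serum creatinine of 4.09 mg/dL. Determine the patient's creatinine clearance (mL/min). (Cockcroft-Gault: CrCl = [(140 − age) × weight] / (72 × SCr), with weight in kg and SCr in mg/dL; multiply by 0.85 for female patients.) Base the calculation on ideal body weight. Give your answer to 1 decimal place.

CrCl = (140 − 71) × 61.3 / (72 × 4.09) × 0.85 = 4229.7 / 294.48 × 0.85 ≈ 12.2 mL/min

12.2 mL/min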